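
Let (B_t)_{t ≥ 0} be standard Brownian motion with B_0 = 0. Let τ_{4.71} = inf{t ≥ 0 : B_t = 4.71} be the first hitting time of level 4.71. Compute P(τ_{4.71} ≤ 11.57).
P(τ_{4.71} ≤ 11.57) = 2(1 − Φ(4.71/√11.57)) = 2(1 − Φ(1.3847)) ≈ 0.1661

By the reflection principle for standard BM, P(τ_b ≤ t) = 2 · P(B_t ≥ b). Since B_t ~ N(0, t), P(B_t ≥ 4.71) = 1 − Φ(4.71/√t) = 1 − Φ(4.71/√11.57) = 1 − Φ(1.3847) ≈ 0.08307. Doubling: P(τ_{4.71} ≤ 11.57) ≈ 2 · 0.08307 = 0.16614 ≈ 0.1661.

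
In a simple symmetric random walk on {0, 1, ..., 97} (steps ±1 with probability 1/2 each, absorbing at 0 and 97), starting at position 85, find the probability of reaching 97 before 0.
P(hit 97 before 0) = 85/97

Let u_k = P(hit 97 before 0 | start at k). Then u_0 = 0, u_97 = 1, and u_k = u_{k-1}/2 + u_{k+1}/2 for 1 ≤ k ≤ 96. This harmonic recurrence is solved by u_k = k/97, giving u_85 = 85/97.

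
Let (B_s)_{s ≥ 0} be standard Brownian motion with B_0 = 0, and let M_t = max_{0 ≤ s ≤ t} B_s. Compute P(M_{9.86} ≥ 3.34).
P(M_{9.86} ≥ 3.34) = 2·P(B_{9.86} ≥ 3.34) = 2(1 − Φ(3.34/√9.86)) ≈ 0.2875

By the reflection principle for Brownian motion, P(M_t ≥ a) = 2 · P(B_t ≥ a) for a ≥ 0. Since B_t ~ N(0, t), P(B_t ≥ 3.34) = 1 − Φ(3.34/√t) = 1 − Φ(3.34/√9.86) = 1 − Φ(1.0637). So
  P(M_{9.86} ≥ 3.34) = 2(1 − Φ(1.0637)) ≈ 0.2875.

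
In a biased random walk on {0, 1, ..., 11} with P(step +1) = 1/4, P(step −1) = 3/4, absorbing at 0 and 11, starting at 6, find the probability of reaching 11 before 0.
P(hit 11 before 0) = (1 − (3)^6) / (1 − (3)^11) = 364/88573

Let u_k denote P(reach 11 before 0 | start at k). Boundary: u_0 = 0, u_11 = 1. Recurrence: u_k = 1/4·u_{k+1} + 3/4·u_{k-1} for 1 ≤ k ≤ 10. Try u_k = A + B·r^k with r = q/p = (3/4)/(1/4) = 3. Substitution satisfies the recurrence; boundary conditions give:
  u_k = (1 − r^k) / (1 − r^N) = (1 − (3)^6) / (1 − (3)^11) = 364/88573.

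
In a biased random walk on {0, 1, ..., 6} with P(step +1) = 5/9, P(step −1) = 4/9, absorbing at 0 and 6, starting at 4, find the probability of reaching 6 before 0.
P(hit 6 before 0) = (1 − (4/5)^4) / (1 − (4/5)^6) = 1025/1281

Let u_k denote P(reach 6 before 0 | start at k). Boundary: u_0 = 0, u_6 = 1. Recurrence: u_k = 5/9·u_{k+1} + 4/9·u_{k-1} for 1 ≤ k ≤ 5. Try u_k = A + B·r^k with r = q/p = (4/9)/(5/9) = 4/5. Substitution satisfies the recurrence; boundary conditions give:
  u_k = (1 − r^k) / (1 − r^N) = (1 − (4/5)^4) / (1 − (4/5)^6) = 1025/1281.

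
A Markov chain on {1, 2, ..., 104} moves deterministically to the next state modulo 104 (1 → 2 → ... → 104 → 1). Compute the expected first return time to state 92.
E[T_92 | X_0 = 92] = 104

The chain cycles deterministically, so starting at state 92 it returns in exactly 104 steps. Equivalently, the stationary distribution is uniform π_j = 1/104 for every state j, so by Kac's formula E[T_92] = 1/π_92 = 104.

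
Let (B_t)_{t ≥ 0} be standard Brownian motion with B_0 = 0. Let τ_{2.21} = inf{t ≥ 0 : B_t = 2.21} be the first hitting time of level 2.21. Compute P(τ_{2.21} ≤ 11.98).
P(τ_{2.21} ≤ 11.98) = 2(1 − Φ(2.21/√11.98)) = 2(1 − Φ(0.6385)) ≈ 0.5231

By the reflection principle for standard BM, P(τ_b ≤ t) = 2 · P(B_t ≥ b). Since B_t ~ N(0, t), P(B_t ≥ 2.21) = 1 − Φ(2.21/√t) = 1 − Φ(2.21/√11.98) = 1 − Φ(0.6385) ≈ 0.26157. Doubling: P(τ_{2.21} ≤ 11.98) ≈ 2 · 0.26157 = 0.52314 ≈ 0.5231.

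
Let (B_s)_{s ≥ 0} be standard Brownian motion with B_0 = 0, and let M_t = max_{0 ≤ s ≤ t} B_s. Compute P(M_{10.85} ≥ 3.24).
P(M_{10.85} ≥ 3.24) = 2·P(B_{10.85} ≥ 3.24) = 2(1 − Φ(3.24/√10.85)) ≈ 0.3253

By the reflection principle for Brownian motion, P(M_t ≥ a) = 2 · P(B_t ≥ a) for a ≥ 0. Since B_t ~ N(0, t), P(B_t ≥ 3.24) = 1 − Φ(3.24/√t) = 1 − Φ(3.24/√10.85) = 1 − Φ(0.9836). So
  P(M_{10.85} ≥ 3.24) = 2(1 − Φ(0.9836)) ≈ 0.3253.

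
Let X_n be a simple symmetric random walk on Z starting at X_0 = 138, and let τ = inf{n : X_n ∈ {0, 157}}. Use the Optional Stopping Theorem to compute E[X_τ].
E[X_τ] = 138

X_n is a martingale and τ is a bounded-mean stopping time (indeed τ is finite a.s. with bounded expectation since the walk is in a bounded region). By the OST, E[X_τ] = E[X_0] = 138. Equivalently: E[X_τ] = 157 · P(hit 157 first) + 0 · P(hit 0 first) = 157 · (138/157) = 138.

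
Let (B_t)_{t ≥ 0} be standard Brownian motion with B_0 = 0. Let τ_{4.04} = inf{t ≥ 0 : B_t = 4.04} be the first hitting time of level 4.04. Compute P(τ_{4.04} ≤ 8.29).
P(τ_{4.04} ≤ 8.29) = 2(1 − Φ(4.04/√8.29)) = 2(1 − Φ(1.4031)) ≈ 0.1606

By the reflection principle for standard BM, P(τ_b ≤ t) = 2 · P(B_t ≥ b). Since B_t ~ N(0, t), P(B_t ≥ 4.04) = 1 − Φ(4.04/√t) = 1 − Φ(4.04/√8.29) = 1 − Φ(1.4031) ≈ 0.08029. Doubling: P(τ_{4.04} ≤ 8.29) ≈ 2 · 0.08029 = 0.16058 ≈ 0.1606.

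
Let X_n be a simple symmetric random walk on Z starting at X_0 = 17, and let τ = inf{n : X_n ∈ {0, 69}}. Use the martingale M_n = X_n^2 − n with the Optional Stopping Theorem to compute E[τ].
E[τ] = 884

M_n = X_n^2 − n is a martingale (since E[X_{n+1}^2 | F_n] = X_n^2 + 1). By OST (τ has finite mean in a bounded region), E[M_τ] = E[M_0] = X_0^2 − 0 = 17^2 = 289. Also E[M_τ] = E[X_τ^2] − E[τ]. The walk exits at 0 or 69, with P(hit 69 first) = 17/69, so E[X_τ^2] = 69^2 · 17/69 + 0 = 1173. Thus E[τ] = E[X_τ^2] − E[M_τ] = 1173 − 289 = 884 = 17(69 − 17) = 884.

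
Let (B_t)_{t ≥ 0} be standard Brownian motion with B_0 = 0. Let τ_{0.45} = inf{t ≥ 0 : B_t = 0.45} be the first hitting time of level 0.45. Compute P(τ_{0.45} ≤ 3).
P(τ_{0.45} ≤ 3) = 2(1 − Φ(0.45/√3)) = 2(1 − Φ(0.2598)) ≈ 0.7950

By the reflection principle for standard BM, P(τ_b ≤ t) = 2 · P(B_t ≥ b). Since B_t ~ N(0, t), P(B_t ≥ 0.45) = 1 − Φ(0.45/√t) = 1 − Φ(0.45/√3) = 1 − Φ(0.2598) ≈ 0.39751. Doubling: P(τ_{0.45} ≤ 3) ≈ 2 · 0.39751 = 0.79502 ≈ 0.7950.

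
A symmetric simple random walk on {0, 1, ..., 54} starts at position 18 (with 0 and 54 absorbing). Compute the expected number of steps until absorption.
E[τ | X_0 = 18] = 648

Let v_k = E[τ | X_0 = k]. Boundary: v_0 = v_54 = 0. Recurrence: v_k = 1 + (v_{k-1} + v_{k+1})/2 for 1 ≤ k ≤ 53. The particular solution to v_k − (v_{k-1} + v_{k+1})/2 = 1 is v_k = −k^2. Adding homogeneous solution A + B k and matching boundaries gives v_k = k (54 − k). Substituting k = 18: v_18 = 18 · 36 = 648.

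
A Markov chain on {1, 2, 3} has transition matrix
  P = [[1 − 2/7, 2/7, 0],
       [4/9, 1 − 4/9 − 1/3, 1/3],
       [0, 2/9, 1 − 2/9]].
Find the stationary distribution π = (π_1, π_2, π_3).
π = (28/73, 18/73, 27/73)

This is a birth-death chain on three states, which satisfies detailed balance: π_1 · P_{12} = π_2 · P_{21} and π_2 · P_{23} = π_3 · P_{32}.
From π_1 · 2/7 = π_2 · 4/9: π_2/π_1 = (2/7)/(4/9) = 9/14.
From π_2 · 1/3 = π_3 · 2/9: π_3/π_2 = (1/3)/(2/9) = 3/2.
Take π_1 proportional to 1; then unnormalized π = (1, 9/14, 27/28). Normalize by dividing by the sum 73/28:
  π = (28/73, 18/73, 27/73).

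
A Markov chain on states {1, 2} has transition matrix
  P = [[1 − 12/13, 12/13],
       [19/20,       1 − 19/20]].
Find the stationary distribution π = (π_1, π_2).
π_1 = 247/487, π_2 = 240/487

Solve πP = π with π_1 + π_2 = 1. From πP = π: π_1 · (1 − 12/13) + π_2 · 19/20 = π_1 ⇒ π_2 · 19/20 = π_1 · 12/13 ⇒ π_2/π_1 = (12/13)/(19/20) = 240/247. Together with π_1 + π_2 = 1:
  π_1 = (19/20)/(12/13 + 19/20) = (19/20)/(487/260) = 247/487,
  π_2 = (12/13)/(12/13 + 19/20) = (12/13)/(487/260) = 240/487.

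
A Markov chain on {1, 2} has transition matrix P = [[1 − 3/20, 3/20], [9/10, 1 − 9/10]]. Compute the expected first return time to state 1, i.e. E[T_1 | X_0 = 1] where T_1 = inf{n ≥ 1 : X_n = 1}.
E[T_1 | X_0 = 1] = 1/π_1 = 7/6

For an irreducible recurrent Markov chain with stationary distribution π, E[T_i | X_0 = i] = 1/π_i (Kac's formula). Here π_1 = (9/10)/(3/20 + 9/10) = (9/10)/(21/20) = 6/7, so E[T_1 | X_0 = 1] = 1/π_1 = (3/20 + 9/10)/(9/10) = (21/20)/(9/10) = 7/6.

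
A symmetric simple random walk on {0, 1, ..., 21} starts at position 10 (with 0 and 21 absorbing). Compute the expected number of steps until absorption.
E[τ | X_0 = 10] = 110

Let v_k = E[τ | X_0 = k]. Boundary: v_0 = v_21 = 0. Recurrence: v_k = 1 + (v_{k-1} + v_{k+1})/2 for 1 ≤ k ≤ 20. The particular solution to v_k − (v_{k-1} + v_{k+1})/2 = 1 is v_k = −k^2. Adding homogeneous solution A + B k and matching boundaries gives v_k = k (21 − k). Substituting k = 10: v_10 = 10 · 11 = 110.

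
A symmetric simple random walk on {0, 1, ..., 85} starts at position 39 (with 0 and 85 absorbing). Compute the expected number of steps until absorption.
E[τ | X_0 = 39] = 1794

Let v_k = E[τ | X_0 = k]. Boundary: v_0 = v_85 = 0. Recurrence: v_k = 1 + (v_{k-1} + v_{k+1})/2 for 1 ≤ k ≤ 84. The particular solution to v_k − (v_{k-1} + v_{k+1})/2 = 1 is v_k = −k^2. Adding homogeneous solution A + B k and matching boundaries gives v_k = k (85 − k). Substituting k = 39: v_39 = 39 · 46 = 1794.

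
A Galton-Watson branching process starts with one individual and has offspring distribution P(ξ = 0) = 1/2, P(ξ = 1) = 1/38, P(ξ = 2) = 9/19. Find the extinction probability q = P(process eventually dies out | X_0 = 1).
q = 1

Mean offspring μ = 0·1/2 + 1·1/38 + 2·9/19 = 37/38 ≤ 1. For μ ≤ 1 with offspring not concentrated at 1, the Galton-Watson process goes extinct almost surely, so q = 1.
(Algebraic check: The pgf is f(s) = 1/2 + 1/38·s + 9/19·s². The extinction probability q is the smallest fixed point of f in [0, 1]. Setting s = f(s):
  9/19·s² + (1/38 − 1)·s + 1/2 = 0
  9/19·s² − (1/2 + 9/19)·s + 1/2 = 0
which factors as (s − 1)·(9/19·s − 1/2) = 0, giving roots s = 1 and s = (1/2)/(9/19) = 19/18. Since 19/18 ≥ 1, the smallest root in [0, 1] is s = 1.)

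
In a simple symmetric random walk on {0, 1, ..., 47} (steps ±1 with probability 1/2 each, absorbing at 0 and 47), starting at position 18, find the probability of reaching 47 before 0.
P(hit 47 before 0) = 18/47

Let u_k = P(hit 47 before 0 | start at k). Then u_0 = 0, u_47 = 1, and u_k = u_{k-1}/2 + u_{k+1}/2 for 1 ≤ k ≤ 46. This harmonic recurrence is solved by u_k = k/47, giving u_18 = 18/47.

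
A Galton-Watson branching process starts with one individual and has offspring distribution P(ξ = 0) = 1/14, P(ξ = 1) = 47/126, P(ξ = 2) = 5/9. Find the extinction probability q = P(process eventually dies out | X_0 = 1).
q = 9/70

The pgf is f(s) = 1/14 + 47/126·s + 5/9·s². The extinction probability q is the smallest fixed point of f in [0, 1]. Setting s = f(s):
  5/9·s² + (47/126 − 1)·s + 1/14 = 0
  5/9·s² − (1/14 + 5/9)·s + 1/14 = 0
which factors as (s − 1)·(5/9·s − 1/14) = 0, giving roots s = 1 and s = (1/14)/(5/9) = 9/70.
Mean offspring μ = 47/126 + 2·5/9 = 187/126 > 1 (supercritical), so q < 1. The extinction probability is the smaller root: q = (1/14)/(5/9) = 9/70.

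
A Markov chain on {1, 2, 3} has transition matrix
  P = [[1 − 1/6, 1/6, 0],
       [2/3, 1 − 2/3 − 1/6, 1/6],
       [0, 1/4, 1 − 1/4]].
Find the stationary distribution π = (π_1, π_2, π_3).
π = (12/17, 3/17, 2/17)

This is a birth-death chain on three states, which satisfies detailed balance: π_1 · P_{12} = π_2 · P_{21} and π_2 · P_{23} = π_3 · P_{32}.
From π_1 · 1/6 = π_2 · 2/3: π_2/π_1 = (1/6)/(2/3) = 1/4.
From π_2 · 1/6 = π_3 · 1/4: π_3/π_2 = (1/6)/(1/4) = 2/3.
Take π_1 proportional to 1; then unnormalized π = (1, 1/4, 1/6). Normalize by dividing by the sum 17/12:
  π = (12/17, 3/17, 2/17).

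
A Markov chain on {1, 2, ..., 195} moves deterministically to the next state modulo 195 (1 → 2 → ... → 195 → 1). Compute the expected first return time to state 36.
E[T_36 | X_0 = 36] = 195

The chain cycles deterministically, so starting at state 36 it returns in exactly 195 steps. Equivalently, the stationary distribution is uniform π_j = 1/195 for every state j, so by Kac's formula E[T_36] = 1/π_36 = 195.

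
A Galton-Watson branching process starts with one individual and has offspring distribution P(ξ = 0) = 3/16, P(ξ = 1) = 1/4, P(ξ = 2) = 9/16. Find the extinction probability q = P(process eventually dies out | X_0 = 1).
q = 1/3

The pgf is f(s) = 3/16 + 1/4·s + 9/16·s². The extinction probability q is the smallest fixed point of f in [0, 1]. Setting s = f(s):
  9/16·s² + (1/4 − 1)·s + 3/16 = 0
  9/16·s² − (3/16 + 9/16)·s + 3/16 = 0
which factors as (s − 1)·(9/16·s − 3/16) = 0, giving roots s = 1 and s = (3/16)/(9/16) = 1/3.
Mean offspring μ = 1/4 + 2·9/16 = 11/8 > 1 (supercritical), so q < 1. The extinction probability is the smaller root: q = (3/16)/(9/16) = 1/3.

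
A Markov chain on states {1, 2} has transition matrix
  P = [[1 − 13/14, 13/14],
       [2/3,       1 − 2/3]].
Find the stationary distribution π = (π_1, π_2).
π_1 = 28/67, π_2 = 39/67

Solve πP = π with π_1 + π_2 = 1. From πP = π: π_1 · (1 − 13/14) + π_2 · 2/3 = π_1 ⇒ π_2 · 2/3 = π_1 · 13/14 ⇒ π_2/π_1 = (13/14)/(2/3) = 39/28. Together with π_1 + π_2 = 1:
  π_1 = (2/3)/(13/14 + 2/3) = (2/3)/(67/42) = 28/67,
  π_2 = (13/14)/(13/14 + 2/3) = (13/14)/(67/42) = 39/67.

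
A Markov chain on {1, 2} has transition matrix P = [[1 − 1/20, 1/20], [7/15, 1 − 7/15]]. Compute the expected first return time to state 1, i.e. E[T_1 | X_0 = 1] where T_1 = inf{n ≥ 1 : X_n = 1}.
E[T_1 | X_0 = 1] = 1/π_1 = 31/28

For an irreducible recurrent Markov chain with stationary distribution π, E[T_i | X_0 = i] = 1/π_i (Kac's formula). Here π_1 = (7/15)/(1/20 + 7/15) = (7/15)/(31/60) = 28/31, so E[T_1 | X_0 = 1] = 1/π_1 = (1/20 + 7/15)/(7/15) = (31/60)/(7/15) = 31/28.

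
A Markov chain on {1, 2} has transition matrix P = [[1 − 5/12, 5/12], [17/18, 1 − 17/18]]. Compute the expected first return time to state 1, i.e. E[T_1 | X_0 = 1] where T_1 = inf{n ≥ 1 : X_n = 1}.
E[T_1 | X_0 = 1] = 1/π_1 = 49/34

For an irreducible recurrent Markov chain with stationary distribution π, E[T_i | X_0 = i] = 1/π_i (Kac's formula). Here π_1 = (17/18)/(5/12 + 17/18) = (17/18)/(49/36) = 34/49, so E[T_1 | X_0 = 1] = 1/π_1 = (5/12 + 17/18)/(17/18) = (49/36)/(17/18) = 49/34.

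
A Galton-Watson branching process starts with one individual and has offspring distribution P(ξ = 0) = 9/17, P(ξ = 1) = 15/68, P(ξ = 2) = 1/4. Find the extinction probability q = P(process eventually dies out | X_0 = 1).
q = 1

Mean offspring μ = 0·9/17 + 1·15/68 + 2·1/4 = 49/68 ≤ 1. For μ ≤ 1 with offspring not concentrated at 1, the Galton-Watson process goes extinct almost surely, so q = 1.
(Algebraic check: The pgf is f(s) = 9/17 + 15/68·s + 1/4·s². The extinction probability q is the smallest fixed point of f in [0, 1]. Setting s = f(s):
  1/4·s² + (15/68 − 1)·s + 9/17 = 0
  1/4·s² − (9/17 + 1/4)·s + 9/17 = 0
which factors as (s − 1)·(1/4·s − 9/17) = 0, giving roots s = 1 and s = (9/17)/(1/4) = 36/17. Since 36/17 ≥ 1, the smallest root in [0, 1] is s = 1.)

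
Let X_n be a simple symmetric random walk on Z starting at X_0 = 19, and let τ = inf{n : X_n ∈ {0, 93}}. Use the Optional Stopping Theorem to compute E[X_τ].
E[X_τ] = 19

X_n is a martingale and τ is a bounded-mean stopping time (indeed τ is finite a.s. with bounded expectation since the walk is in a bounded region). By the OST, E[X_τ] = E[X_0] = 19. Equivalently: E[X_τ] = 93 · P(hit 93 first) + 0 · P(hit 0 first) = 93 · (19/93) = 19.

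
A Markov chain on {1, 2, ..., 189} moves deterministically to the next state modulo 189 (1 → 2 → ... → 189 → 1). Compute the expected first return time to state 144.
E[T_144 | X_0 = 144] = 189

The chain cycles deterministically, so starting at state 144 it returns in exactly 189 steps. Equivalently, the stationary distribution is uniform π_j = 1/189 for every state j, so by Kac's formula E[T_144] = 1/π_144 = 189.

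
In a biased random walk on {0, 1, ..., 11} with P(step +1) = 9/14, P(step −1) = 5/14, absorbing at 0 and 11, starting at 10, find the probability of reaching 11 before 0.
P(hit 11 before 0) = (1 − (5/9)^10) / (1 − (5/9)^11) = 7823292246/7833057871

Let u_k denote P(reach 11 before 0 | start at k). Boundary: u_0 = 0, u_11 = 1. Recurrence: u_k = 9/14·u_{k+1} + 5/14·u_{k-1} for 1 ≤ k ≤ 10. Try u_k = A + B·r^k with r = q/p = (5/14)/(9/14) = 5/9. Substitution satisfies the recurrence; boundary conditions give:
  u_k = (1 − r^k) / (1 − r^N) = (1 − (5/9)^10) / (1 − (5/9)^11) = 7823292246/7833057871.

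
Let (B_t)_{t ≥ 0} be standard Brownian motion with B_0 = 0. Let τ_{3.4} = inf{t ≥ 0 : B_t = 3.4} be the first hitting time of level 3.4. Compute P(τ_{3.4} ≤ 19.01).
P(τ_{3.4} ≤ 19.01) = 2(1 − Φ(3.4/√19.01)) = 2(1 − Φ(0.7798)) ≈ 0.4355

By the reflection principle for standard BM, P(τ_b ≤ t) = 2 · P(B_t ≥ b). Since B_t ~ N(0, t), P(B_t ≥ 3.4) = 1 − Φ(3.4/√t) = 1 − Φ(3.4/√19.01) = 1 − Φ(0.7798) ≈ 0.21775. Doubling: P(τ_{3.4} ≤ 19.01) ≈ 2 · 0.21775 = 0.43550 ≈ 0.4355.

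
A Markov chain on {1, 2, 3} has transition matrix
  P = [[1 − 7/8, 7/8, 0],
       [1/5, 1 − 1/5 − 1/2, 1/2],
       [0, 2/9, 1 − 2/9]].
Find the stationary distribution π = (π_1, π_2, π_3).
π = (32/487, 140/487, 315/487)

This is a birth-death chain on three states, which satisfies detailed balance: π_1 · P_{12} = π_2 · P_{21} and π_2 · P_{23} = π_3 · P_{32}.
From π_1 · 7/8 = π_2 · 1/5: π_2/π_1 = (7/8)/(1/5) = 35/8.
From π_2 · 1/2 = π_3 · 2/9: π_3/π_2 = (1/2)/(2/9) = 9/4.
Take π_1 proportional to 1; then unnormalized π = (1, 35/8, 315/32). Normalize by dividing by the sum 487/32:
  π = (32/487, 140/487, 315/487).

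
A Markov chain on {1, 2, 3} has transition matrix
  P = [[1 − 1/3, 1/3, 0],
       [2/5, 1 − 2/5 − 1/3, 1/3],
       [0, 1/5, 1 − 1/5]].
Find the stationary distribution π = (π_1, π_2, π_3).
π = (9/29, 15/58, 25/58)

This is a birth-death chain on three states, which satisfies detailed balance: π_1 · P_{12} = π_2 · P_{21} and π_2 · P_{23} = π_3 · P_{32}.
From π_1 · 1/3 = π_2 · 2/5: π_2/π_1 = (1/3)/(2/5) = 5/6.
From π_2 · 1/3 = π_3 · 1/5: π_3/π_2 = (1/3)/(1/5) = 5/3.
Take π_1 proportional to 1; then unnormalized π = (1, 5/6, 25/18). Normalize by dividing by the sum 29/9:
  π = (9/29, 15/58, 25/58).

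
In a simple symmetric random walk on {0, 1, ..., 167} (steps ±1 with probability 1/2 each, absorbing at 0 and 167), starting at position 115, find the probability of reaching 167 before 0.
P(hit 167 before 0) = 115/167

Let u_k = P(hit 167 before 0 | start at k). Then u_0 = 0, u_167 = 1, and u_k = u_{k-1}/2 + u_{k+1}/2 for 1 ≤ k ≤ 166. This harmonic recurrence is solved by u_k = k/167, giving u_115 = 115/167.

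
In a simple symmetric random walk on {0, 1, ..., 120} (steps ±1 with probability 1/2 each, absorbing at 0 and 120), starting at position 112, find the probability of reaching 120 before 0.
P(hit 120 before 0) = 112/120 = 14/15

Let u_k = P(hit 120 before 0 | start at k). Then u_0 = 0, u_120 = 1, and u_k = u_{k-1}/2 + u_{k+1}/2 for 1 ≤ k ≤ 119. This harmonic recurrence is solved by u_k = k/120, giving u_112 = 112/120 = 14/15.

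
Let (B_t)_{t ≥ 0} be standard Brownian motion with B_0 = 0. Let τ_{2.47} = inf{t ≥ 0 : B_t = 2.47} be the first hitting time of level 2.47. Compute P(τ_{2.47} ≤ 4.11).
P(τ_{2.47} ≤ 4.11) = 2(1 − Φ(2.47/√4.11)) = 2(1 − Φ(1.2184)) ≈ 0.2231

By the reflection principle for standard BM, P(τ_b ≤ t) = 2 · P(B_t ≥ b). Since B_t ~ N(0, t), P(B_t ≥ 2.47) = 1 − Φ(2.47/√t) = 1 − Φ(2.47/√4.11) = 1 − Φ(1.2184) ≈ 0.11154. Doubling: P(τ_{2.47} ≤ 4.11) ≈ 2 · 0.11154 = 0.22308 ≈ 0.2231.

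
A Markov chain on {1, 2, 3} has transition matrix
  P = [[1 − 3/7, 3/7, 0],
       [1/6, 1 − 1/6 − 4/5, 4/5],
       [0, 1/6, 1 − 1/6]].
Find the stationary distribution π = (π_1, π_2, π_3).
π = (35/557, 90/557, 432/557)

This is a birth-death chain on three states, which satisfies detailed balance: π_1 · P_{12} = π_2 · P_{21} and π_2 · P_{23} = π_3 · P_{32}.
From π_1 · 3/7 = π_2 · 1/6: π_2/π_1 = (3/7)/(1/6) = 18/7.
From π_2 · 4/5 = π_3 · 1/6: π_3/π_2 = (4/5)/(1/6) = 24/5.
Take π_1 proportional to 1; then unnormalized π = (1, 18/7, 432/35). Normalize by dividing by the sum 557/35:
  π = (35/557, 90/557, 432/557).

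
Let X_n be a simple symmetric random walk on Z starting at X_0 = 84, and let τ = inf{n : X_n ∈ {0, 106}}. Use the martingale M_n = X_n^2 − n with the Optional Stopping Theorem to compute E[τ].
E[τ] = 1848

M_n = X_n^2 − n is a martingale (since E[X_{n+1}^2 | F_n] = X_n^2 + 1). By OST (τ has finite mean in a bounded region), E[M_τ] = E[M_0] = X_0^2 − 0 = 84^2 = 7056. Also E[M_τ] = E[X_τ^2] − E[τ]. The walk exits at 0 or 106, with P(hit 106 first) = 84/106, so E[X_τ^2] = 106^2 · 84/106 + 0 = 8904. Thus E[τ] = E[X_τ^2] − E[M_τ] = 8904 − 7056 = 1848 = 84(106 − 84) = 1848.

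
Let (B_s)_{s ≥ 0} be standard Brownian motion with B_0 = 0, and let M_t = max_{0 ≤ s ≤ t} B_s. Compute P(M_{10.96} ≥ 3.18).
P(M_{10.96} ≥ 3.18) = 2·P(B_{10.96} ≥ 3.18) = 2(1 − Φ(3.18/√10.96)) ≈ 0.3368

By the reflection principle for Brownian motion, P(M_t ≥ a) = 2 · P(B_t ≥ a) for a ≥ 0. Since B_t ~ N(0, t), P(B_t ≥ 3.18) = 1 − Φ(3.18/√t) = 1 − Φ(3.18/√10.96) = 1 − Φ(0.9606). So
  P(M_{10.96} ≥ 3.18) = 2(1 − Φ(0.9606)) ≈ 0.3368.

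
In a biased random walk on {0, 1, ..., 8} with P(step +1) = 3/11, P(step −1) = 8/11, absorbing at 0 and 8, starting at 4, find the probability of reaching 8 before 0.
P(hit 8 before 0) = (1 − (8/3)^4) / (1 − (8/3)^8) = 81/4177

Let u_k denote P(reach 8 before 0 | start at k). Boundary: u_0 = 0, u_8 = 1. Recurrence: u_k = 3/11·u_{k+1} + 8/11·u_{k-1} for 1 ≤ k ≤ 7. Try u_k = A + B·r^k with r = q/p = (8/11)/(3/11) = 8/3. Substitution satisfies the recurrence; boundary conditions give:
  u_k = (1 − r^k) / (1 − r^N) = (1 − (8/3)^4) / (1 − (8/3)^8) = 81/4177.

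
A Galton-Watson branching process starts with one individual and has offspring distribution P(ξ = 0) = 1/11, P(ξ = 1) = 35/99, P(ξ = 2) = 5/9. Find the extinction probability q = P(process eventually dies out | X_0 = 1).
q = 9/55

The pgf is f(s) = 1/11 + 35/99·s + 5/9·s². The extinction probability q is the smallest fixed point of f in [0, 1]. Setting s = f(s):
  5/9·s² + (35/99 − 1)·s + 1/11 = 0
  5/9·s² − (1/11 + 5/9)·s + 1/11 = 0
which factors as (s − 1)·(5/9·s − 1/11) = 0, giving roots s = 1 and s = (1/11)/(5/9) = 9/55.
Mean offspring μ = 35/99 + 2·5/9 = 145/99 > 1 (supercritical), so q < 1. The extinction probability is the smaller root: q = (1/11)/(5/9) = 9/55.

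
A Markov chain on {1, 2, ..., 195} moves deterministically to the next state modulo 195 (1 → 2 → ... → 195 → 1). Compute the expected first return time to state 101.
E[T_101 | X_0 = 101] = 195

The chain cycles deterministically, so starting at state 101 it returns in exactly 195 steps. Equivalently, the stationary distribution is uniform π_j = 1/195 for every state j, so by Kac's formula E[T_101] = 1/π_101 = 195.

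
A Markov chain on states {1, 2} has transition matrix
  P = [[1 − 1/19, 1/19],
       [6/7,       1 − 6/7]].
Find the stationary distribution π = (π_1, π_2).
π_1 = 114/121, π_2 = 7/121

Solve πP = π with π_1 + π_2 = 1. From πP = π: π_1 · (1 − 1/19) + π_2 · 6/7 = π_1 ⇒ π_2 · 6/7 = π_1 · 1/19 ⇒ π_2/π_1 = (1/19)/(6/7) = 7/114. Together with π_1 + π_2 = 1:
  π_1 = (6/7)/(1/19 + 6/7) = (6/7)/(121/133) = 114/121,
  π_2 = (1/19)/(1/19 + 6/7) = (1/19)/(121/133) = 7/121.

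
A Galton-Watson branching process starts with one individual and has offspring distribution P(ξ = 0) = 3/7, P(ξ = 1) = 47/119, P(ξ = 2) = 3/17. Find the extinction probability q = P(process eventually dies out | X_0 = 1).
q = 1

Mean offspring μ = 0·3/7 + 1·47/119 + 2·3/17 = 89/119 ≤ 1. For μ ≤ 1 with offspring not concentrated at 1, the Galton-Watson process goes extinct almost surely, so q = 1.
(Algebraic check: The pgf is f(s) = 3/7 + 47/119·s + 3/17·s². The extinction probability q is the smallest fixed point of f in [0, 1]. Setting s = f(s):
  3/17·s² + (47/119 − 1)·s + 3/7 = 0
  3/17·s² − (3/7 + 3/17)·s + 3/7 = 0
which factors as (s − 1)·(3/17·s − 3/7) = 0, giving roots s = 1 and s = (3/7)/(3/17) = 17/7. Since 17/7 ≥ 1, the smallest root in [0, 1] is s = 1.)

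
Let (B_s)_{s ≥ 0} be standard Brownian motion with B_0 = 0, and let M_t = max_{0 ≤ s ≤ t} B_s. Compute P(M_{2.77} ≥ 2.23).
P(M_{2.77} ≥ 2.23) = 2·P(B_{2.77} ≥ 2.23) = 2(1 − Φ(2.23/√2.77)) ≈ 0.1803

By the reflection principle for Brownian motion, P(M_t ≥ a) = 2 · P(B_t ≥ a) for a ≥ 0. Since B_t ~ N(0, t), P(B_t ≥ 2.23) = 1 − Φ(2.23/√t) = 1 − Φ(2.23/√2.77) = 1 − Φ(1.3399). So
  P(M_{2.77} ≥ 2.23) = 2(1 − Φ(1.3399)) ≈ 0.1803.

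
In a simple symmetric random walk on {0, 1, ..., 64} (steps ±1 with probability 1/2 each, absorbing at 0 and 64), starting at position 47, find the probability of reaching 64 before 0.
P(hit 64 before 0) = 47/64

Let u_k = P(hit 64 before 0 | start at k). Then u_0 = 0, u_64 = 1, and u_k = u_{k-1}/2 + u_{k+1}/2 for 1 ≤ k ≤ 63. This harmonic recurrence is solved by u_k = k/64, giving u_47 = 47/64.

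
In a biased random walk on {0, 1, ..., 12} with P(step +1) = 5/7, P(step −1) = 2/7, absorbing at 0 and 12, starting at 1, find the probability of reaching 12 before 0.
P(hit 12 before 0) = (1 − (2/5)^1) / (1 − (2/5)^12) = 48828125/81378843

Let u_k denote P(reach 12 before 0 | start at k). Boundary: u_0 = 0, u_12 = 1. Recurrence: u_k = 5/7·u_{k+1} + 2/7·u_{k-1} for 1 ≤ k ≤ 11. Try u_k = A + B·r^k with r = q/p = (2/7)/(5/7) = 2/5. Substitution satisfies the recurrence; boundary conditions give:
  u_k = (1 − r^k) / (1 − r^N) = (1 − (2/5)^1) / (1 − (2/5)^12) = 48828125/81378843.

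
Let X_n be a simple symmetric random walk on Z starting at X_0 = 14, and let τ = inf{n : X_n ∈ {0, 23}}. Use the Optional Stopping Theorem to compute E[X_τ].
E[X_τ] = 14

X_n is a martingale and τ is a bounded-mean stopping time (indeed τ is finite a.s. with bounded expectation since the walk is in a bounded region). By the OST, E[X_τ] = E[X_0] = 14. Equivalently: E[X_τ] = 23 · P(hit 23 first) + 0 · P(hit 0 first) = 23 · (14/23) = 14.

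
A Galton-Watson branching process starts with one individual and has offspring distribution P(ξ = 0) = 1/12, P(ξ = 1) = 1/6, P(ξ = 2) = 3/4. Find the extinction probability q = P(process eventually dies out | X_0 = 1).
q = 1/9

The pgf is f(s) = 1/12 + 1/6·s + 3/4·s². The extinction probability q is the smallest fixed point of f in [0, 1]. Setting s = f(s):
  3/4·s² + (1/6 − 1)·s + 1/12 = 0
  3/4·s² − (1/12 + 3/4)·s + 1/12 = 0
which factors as (s − 1)·(3/4·s − 1/12) = 0, giving roots s = 1 and s = (1/12)/(3/4) = 1/9.
Mean offspring μ = 1/6 + 2·3/4 = 5/3 > 1 (supercritical), so q < 1. The extinction probability is the smaller root: q = (1/12)/(3/4) = 1/9.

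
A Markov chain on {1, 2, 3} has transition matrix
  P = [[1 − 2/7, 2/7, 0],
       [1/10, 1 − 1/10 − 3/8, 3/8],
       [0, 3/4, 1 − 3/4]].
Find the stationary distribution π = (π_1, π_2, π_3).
π = (7/37, 20/37, 10/37)

This is a birth-death chain on three states, which satisfies detailed balance: π_1 · P_{12} = π_2 · P_{21} and π_2 · P_{23} = π_3 · P_{32}.
From π_1 · 2/7 = π_2 · 1/10: π_2/π_1 = (2/7)/(1/10) = 20/7.
From π_2 · 3/8 = π_3 · 3/4: π_3/π_2 = (3/8)/(3/4) = 1/2.
Take π_1 proportional to 1; then unnormalized π = (1, 20/7, 10/7). Normalize by dividing by the sum 37/7:
  π = (7/37, 20/37, 10/37).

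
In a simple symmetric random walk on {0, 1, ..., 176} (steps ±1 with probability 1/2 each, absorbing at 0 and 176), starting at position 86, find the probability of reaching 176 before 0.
P(hit 176 before 0) = 86/176 = 43/88

Let u_k = P(hit 176 before 0 | start at k). Then u_0 = 0, u_176 = 1, and u_k = u_{k-1}/2 + u_{k+1}/2 for 1 ≤ k ≤ 175. This harmonic recurrence is solved by u_k = k/176, giving u_86 = 86/176 = 43/88.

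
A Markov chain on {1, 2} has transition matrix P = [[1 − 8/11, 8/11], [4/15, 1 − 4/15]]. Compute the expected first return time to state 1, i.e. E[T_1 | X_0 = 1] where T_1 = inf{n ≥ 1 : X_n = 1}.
E[T_1 | X_0 = 1] = 1/π_1 = 41/11

For an irreducible recurrent Markov chain with stationary distribution π, E[T_i | X_0 = i] = 1/π_i (Kac's formula). Here π_1 = (4/15)/(8/11 + 4/15) = (4/15)/(164/165) = 11/41, so E[T_1 | X_0 = 1] = 1/π_1 = (8/11 + 4/15)/(4/15) = (164/165)/(4/15) = 41/11.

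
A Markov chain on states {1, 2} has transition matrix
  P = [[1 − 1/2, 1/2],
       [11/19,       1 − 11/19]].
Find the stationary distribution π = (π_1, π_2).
π_1 = 22/41, π_2 = 19/41

Solve πP = π with π_1 + π_2 = 1. From πP = π: π_1 · (1 − 1/2) + π_2 · 11/19 = π_1 ⇒ π_2 · 11/19 = π_1 · 1/2 ⇒ π_2/π_1 = (1/2)/(11/19) = 19/22. Together with π_1 + π_2 = 1:
  π_1 = (11/19)/(1/2 + 11/19) = (11/19)/(41/38) = 22/41,
  π_2 = (1/2)/(1/2 + 11/19) = (1/2)/(41/38) = 19/41.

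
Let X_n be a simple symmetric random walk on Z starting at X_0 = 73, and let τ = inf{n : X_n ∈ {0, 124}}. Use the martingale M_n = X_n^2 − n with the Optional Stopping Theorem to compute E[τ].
E[τ] = 3723

M_n = X_n^2 − n is a martingale (since E[X_{n+1}^2 | F_n] = X_n^2 + 1). By OST (τ has finite mean in a bounded region), E[M_τ] = E[M_0] = X_0^2 − 0 = 73^2 = 5329. Also E[M_τ] = E[X_τ^2] − E[τ]. The walk exits at 0 or 124, with P(hit 124 first) = 73/124, so E[X_τ^2] = 124^2 · 73/124 + 0 = 9052. Thus E[τ] = E[X_τ^2] − E[M_τ] = 9052 − 5329 = 3723 = 73(124 − 73) = 3723.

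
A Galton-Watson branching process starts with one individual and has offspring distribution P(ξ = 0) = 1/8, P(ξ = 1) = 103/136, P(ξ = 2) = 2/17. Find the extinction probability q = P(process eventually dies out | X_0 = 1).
q = 1

Mean offspring μ = 0·1/8 + 1·103/136 + 2·2/17 = 135/136 ≤ 1. For μ ≤ 1 with offspring not concentrated at 1, the Galton-Watson process goes extinct almost surely, so q = 1.
(Algebraic check: The pgf is f(s) = 1/8 + 103/136·s + 2/17·s². The extinction probability q is the smallest fixed point of f in [0, 1]. Setting s = f(s):
  2/17·s² + (103/136 − 1)·s + 1/8 = 0
  2/17·s² − (1/8 + 2/17)·s + 1/8 = 0
which factors as (s − 1)·(2/17·s − 1/8) = 0, giving roots s = 1 and s = (1/8)/(2/17) = 17/16. Since 17/16 ≥ 1, the smallest root in [0, 1] is s = 1.)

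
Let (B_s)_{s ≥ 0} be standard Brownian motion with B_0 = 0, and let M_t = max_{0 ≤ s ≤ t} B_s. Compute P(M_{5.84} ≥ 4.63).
P(M_{5.84} ≥ 4.63) = 2·P(B_{5.84} ≥ 4.63) = 2(1 − Φ(4.63/√5.84)) ≈ 0.0554

By the reflection principle for Brownian motion, P(M_t ≥ a) = 2 · P(B_t ≥ a) for a ≥ 0. Since B_t ~ N(0, t), P(B_t ≥ 4.63) = 1 − Φ(4.63/√t) = 1 − Φ(4.63/√5.84) = 1 − Φ(1.9159). So
  P(M_{5.84} ≥ 4.63) = 2(1 − Φ(1.9159)) ≈ 0.0554.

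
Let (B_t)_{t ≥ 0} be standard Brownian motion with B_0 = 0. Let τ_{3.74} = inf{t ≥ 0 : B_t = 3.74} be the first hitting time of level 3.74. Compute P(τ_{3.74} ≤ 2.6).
P(τ_{3.74} ≤ 2.6) = 2(1 − Φ(3.74/√2.6)) = 2(1 − Φ(2.3194)) ≈ 0.0204

By the reflection principle for standard BM, P(τ_b ≤ t) = 2 · P(B_t ≥ b). Since B_t ~ N(0, t), P(B_t ≥ 3.74) = 1 − Φ(3.74/√t) = 1 − Φ(3.74/√2.6) = 1 − Φ(2.3194) ≈ 0.01019. Doubling: P(τ_{3.74} ≤ 2.6) ≈ 2 · 0.01019 = 0.02038 ≈ 0.0204.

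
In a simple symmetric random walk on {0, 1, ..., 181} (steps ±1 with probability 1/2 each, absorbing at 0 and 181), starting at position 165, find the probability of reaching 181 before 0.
P(hit 181 before 0) = 165/181

Let u_k = P(hit 181 before 0 | start at k). Then u_0 = 0, u_181 = 1, and u_k = u_{k-1}/2 + u_{k+1}/2 for 1 ≤ k ≤ 180. This harmonic recurrence is solved by u_k = k/181, giving u_165 = 165/181.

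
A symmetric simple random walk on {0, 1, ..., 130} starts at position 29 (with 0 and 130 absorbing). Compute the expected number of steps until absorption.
E[τ | X_0 = 29] = 2929

Let v_k = E[τ | X_0 = k]. Boundary: v_0 = v_130 = 0. Recurrence: v_k = 1 + (v_{k-1} + v_{k+1})/2 for 1 ≤ k ≤ 129. The particular solution to v_k − (v_{k-1} + v_{k+1})/2 = 1 is v_k = −k^2. Adding homogeneous solution A + B k and matching boundaries gives v_k = k (130 − k). Substituting k = 29: v_29 = 29 · 101 = 2929.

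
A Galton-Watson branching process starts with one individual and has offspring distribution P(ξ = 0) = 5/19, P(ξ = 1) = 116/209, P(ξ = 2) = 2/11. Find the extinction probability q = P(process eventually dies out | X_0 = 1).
q = 1

Mean offspring μ = 0·5/19 + 1·116/209 + 2·2/11 = 192/209 ≤ 1. For μ ≤ 1 with offspring not concentrated at 1, the Galton-Watson process goes extinct almost surely, so q = 1.
(Algebraic check: The pgf is f(s) = 5/19 + 116/209·s + 2/11·s². The extinction probability q is the smallest fixed point of f in [0, 1]. Setting s = f(s):
  2/11·s² + (116/209 − 1)·s + 5/19 = 0
  2/11·s² − (5/19 + 2/11)·s + 5/19 = 0
which factors as (s − 1)·(2/11·s − 5/19) = 0, giving roots s = 1 and s = (5/19)/(2/11) = 55/38. Since 55/38 ≥ 1, the smallest root in [0, 1] is s = 1.)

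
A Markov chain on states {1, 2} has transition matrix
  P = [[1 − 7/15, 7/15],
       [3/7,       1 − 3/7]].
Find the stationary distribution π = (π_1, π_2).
π_1 = 45/94, π_2 = 49/94

Solve πP = π with π_1 + π_2 = 1. From πP = π: π_1 · (1 − 7/15) + π_2 · 3/7 = π_1 ⇒ π_2 · 3/7 = π_1 · 7/15 ⇒ π_2/π_1 = (7/15)/(3/7) = 49/45. Together with π_1 + π_2 = 1:
  π_1 = (3/7)/(7/15 + 3/7) = (3/7)/(94/105) = 45/94,
  π_2 = (7/15)/(7/15 + 3/7) = (7/15)/(94/105) = 49/94.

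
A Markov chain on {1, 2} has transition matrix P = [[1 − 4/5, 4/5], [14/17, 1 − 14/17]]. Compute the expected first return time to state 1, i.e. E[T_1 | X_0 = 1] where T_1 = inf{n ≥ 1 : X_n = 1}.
E[T_1 | X_0 = 1] = 1/π_1 = 69/35

For an irreducible recurrent Markov chain with stationary distribution π, E[T_i | X_0 = i] = 1/π_i (Kac's formula). Here π_1 = (14/17)/(4/5 + 14/17) = (14/17)/(138/85) = 35/69, so E[T_1 | X_0 = 1] = 1/π_1 = (4/5 + 14/17)/(14/17) = (138/85)/(14/17) = 69/35.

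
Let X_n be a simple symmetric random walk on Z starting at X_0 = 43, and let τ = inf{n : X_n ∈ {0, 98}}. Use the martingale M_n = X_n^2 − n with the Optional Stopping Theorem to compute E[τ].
E[τ] = 2365

M_n = X_n^2 − n is a martingale (since E[X_{n+1}^2 | F_n] = X_n^2 + 1). By OST (τ has finite mean in a bounded region), E[M_τ] = E[M_0] = X_0^2 − 0 = 43^2 = 1849. Also E[M_τ] = E[X_τ^2] − E[τ]. The walk exits at 0 or 98, with P(hit 98 first) = 43/98, so E[X_τ^2] = 98^2 · 43/98 + 0 = 4214. Thus E[τ] = E[X_τ^2] − E[M_τ] = 4214 − 1849 = 2365 = 43(98 − 43) = 2365.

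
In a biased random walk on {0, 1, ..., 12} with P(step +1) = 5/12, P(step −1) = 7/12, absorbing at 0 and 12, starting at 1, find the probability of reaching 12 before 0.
P(hit 12 before 0) = (1 − (7/5)^1) / (1 − (7/5)^12) = 48828125/6798573288

Let u_k denote P(reach 12 before 0 | start at k). Boundary: u_0 = 0, u_12 = 1. Recurrence: u_k = 5/12·u_{k+1} + 7/12·u_{k-1} for 1 ≤ k ≤ 11. Try u_k = A + B·r^k with r = q/p = (7/12)/(5/12) = 7/5. Substitution satisfies the recurrence; boundary conditions give:
  u_k = (1 − r^k) / (1 − r^N) = (1 − (7/5)^1) / (1 − (7/5)^12) = 48828125/6798573288.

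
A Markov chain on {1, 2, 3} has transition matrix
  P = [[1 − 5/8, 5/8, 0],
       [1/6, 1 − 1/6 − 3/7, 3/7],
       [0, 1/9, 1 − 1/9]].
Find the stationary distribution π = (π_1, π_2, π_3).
π = (14/269, 105/538, 405/538)

This is a birth-death chain on three states, which satisfies detailed balance: π_1 · P_{12} = π_2 · P_{21} and π_2 · P_{23} = π_3 · P_{32}.
From π_1 · 5/8 = π_2 · 1/6: π_2/π_1 = (5/8)/(1/6) = 15/4.
From π_2 · 3/7 = π_3 · 1/9: π_3/π_2 = (3/7)/(1/9) = 27/7.
Take π_1 proportional to 1; then unnormalized π = (1, 15/4, 405/28). Normalize by dividing by the sum 269/14:
  π = (14/269, 105/538, 405/538).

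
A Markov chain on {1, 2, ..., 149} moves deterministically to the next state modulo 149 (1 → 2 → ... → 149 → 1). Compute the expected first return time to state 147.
E[T_147 | X_0 = 147] = 149

The chain cycles deterministically, so starting at state 147 it returns in exactly 149 steps. Equivalently, the stationary distribution is uniform π_j = 1/149 for every state j, so by Kac's formula E[T_147] = 1/π_147 = 149.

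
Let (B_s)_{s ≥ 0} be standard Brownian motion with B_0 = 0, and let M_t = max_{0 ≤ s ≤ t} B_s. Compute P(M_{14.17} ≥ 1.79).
P(M_{14.17} ≥ 1.79) = 2·P(B_{14.17} ≥ 1.79) = 2(1 − Φ(1.79/√14.17)) ≈ 0.6344

By the reflection principle for Brownian motion, P(M_t ≥ a) = 2 · P(B_t ≥ a) for a ≥ 0. Since B_t ~ N(0, t), P(B_t ≥ 1.79) = 1 − Φ(1.79/√t) = 1 − Φ(1.79/√14.17) = 1 − Φ(0.4755). So
  P(M_{14.17} ≥ 1.79) = 2(1 − Φ(0.4755)) ≈ 0.6344.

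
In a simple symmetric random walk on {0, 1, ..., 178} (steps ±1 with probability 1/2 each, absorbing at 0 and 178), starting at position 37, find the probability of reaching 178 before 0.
P(hit 178 before 0) = 37/178

Let u_k = P(hit 178 before 0 | start at k). Then u_0 = 0, u_178 = 1, and u_k = u_{k-1}/2 + u_{k+1}/2 for 1 ≤ k ≤ 177. This harmonic recurrence is solved by u_k = k/178, giving u_37 = 37/178.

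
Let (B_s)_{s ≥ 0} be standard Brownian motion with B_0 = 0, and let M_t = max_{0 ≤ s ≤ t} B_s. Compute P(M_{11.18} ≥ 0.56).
P(M_{11.18} ≥ 0.56) = 2·P(B_{11.18} ≥ 0.56) = 2(1 − Φ(0.56/√11.18)) ≈ 0.8670

By the reflection principle for Brownian motion, P(M_t ≥ a) = 2 · P(B_t ≥ a) for a ≥ 0. Since B_t ~ N(0, t), P(B_t ≥ 0.56) = 1 − Φ(0.56/√t) = 1 − Φ(0.56/√11.18) = 1 − Φ(0.1675). So
  P(M_{11.18} ≥ 0.56) = 2(1 − Φ(0.1675)) ≈ 0.8670.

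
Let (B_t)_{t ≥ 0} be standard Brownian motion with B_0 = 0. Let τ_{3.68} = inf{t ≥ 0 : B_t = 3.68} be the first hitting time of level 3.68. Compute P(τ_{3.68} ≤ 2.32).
P(τ_{3.68} ≤ 2.32) = 2(1 − Φ(3.68/√2.32)) = 2(1 − Φ(2.4160)) ≈ 0.0157

By the reflection principle for standard BM, P(τ_b ≤ t) = 2 · P(B_t ≥ b). Since B_t ~ N(0, t), P(B_t ≥ 3.68) = 1 − Φ(3.68/√t) = 1 − Φ(3.68/√2.32) = 1 − Φ(2.4160) ≈ 0.00785. Doubling: P(τ_{3.68} ≤ 2.32) ≈ 2 · 0.00785 = 0.01570 ≈ 0.0157.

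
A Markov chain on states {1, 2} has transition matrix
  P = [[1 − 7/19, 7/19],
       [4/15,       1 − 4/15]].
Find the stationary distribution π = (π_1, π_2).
π_1 = 76/181, π_2 = 105/181

Solve πP = π with π_1 + π_2 = 1. From πP = π: π_1 · (1 − 7/19) + π_2 · 4/15 = π_1 ⇒ π_2 · 4/15 = π_1 · 7/19 ⇒ π_2/π_1 = (7/19)/(4/15) = 105/76. Together with π_1 + π_2 = 1:
  π_1 = (4/15)/(7/19 + 4/15) = (4/15)/(181/285) = 76/181,
  π_2 = (7/19)/(7/19 + 4/15) = (7/19)/(181/285) = 105/181.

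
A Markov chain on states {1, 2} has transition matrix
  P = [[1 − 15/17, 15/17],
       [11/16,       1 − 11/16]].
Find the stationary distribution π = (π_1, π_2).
π_1 = 187/427, π_2 = 240/427

Solve πP = π with π_1 + π_2 = 1. From πP = π: π_1 · (1 − 15/17) + π_2 · 11/16 = π_1 ⇒ π_2 · 11/16 = π_1 · 15/17 ⇒ π_2/π_1 = (15/17)/(11/16) = 240/187. Together with π_1 + π_2 = 1:
  π_1 = (11/16)/(15/17 + 11/16) = (11/16)/(427/272) = 187/427,
  π_2 = (15/17)/(15/17 + 11/16) = (15/17)/(427/272) = 240/427.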